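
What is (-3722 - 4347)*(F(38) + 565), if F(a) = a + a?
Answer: -5172229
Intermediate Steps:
F(a) = 2*a
(-3722 - 4347)*(F(38) + 565) = (-3722 - 4347)*(2*38 + 565) = -8069*(76 + 565) = -8069*641 = -5172229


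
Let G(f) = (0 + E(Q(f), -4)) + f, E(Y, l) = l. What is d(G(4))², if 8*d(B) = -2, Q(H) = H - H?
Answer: 1/16 ≈ 0.062500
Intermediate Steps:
Q(H) = 0
G(f) = -4 + f (G(f) = (0 - 4) + f = -4 + f)
d(B) = -¼ (d(B) = (⅛)*(-2) = -¼)
d(G(4))² = (-¼)² = 1/16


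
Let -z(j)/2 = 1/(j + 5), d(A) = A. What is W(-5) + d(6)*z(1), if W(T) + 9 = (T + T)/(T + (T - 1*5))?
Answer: -31/3 ≈ -10.333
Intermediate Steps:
W(T) = -9 + 2*T/(-5 + 2*T) (W(T) = -9 + (T + T)/(T + (T - 1*5)) = -9 + (2*T)/(T + (T - 5)) = -9 + (2*T)/(T + (-5 + T)) = -9 + (2*T)/(-5 + 2*T) = -9 + 2*T/(-5 + 2*T))
z(j) = -2/(5 + j) (z(j) = -2/(j + 5) = -2/(5 + j))
W(-5) + d(6)*z(1) = (45 - 16*(-5))/(-5 + 2*(-5)) + 6*(-2/(5 + 1)) = (45 + 80)/(-5 - 10) + 6*(-2/6) = 125/(-15) + 6*(-2*1/6) = -1/15*125 + 6*(-1/3) = -25/3 - 2 = -31/3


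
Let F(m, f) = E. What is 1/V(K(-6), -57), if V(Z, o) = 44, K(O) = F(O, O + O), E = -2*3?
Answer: 1/44 ≈ 0.022727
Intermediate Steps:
E = -6
F(m, f) = -6
K(O) = -6
1/V(K(-6), -57) = 1/44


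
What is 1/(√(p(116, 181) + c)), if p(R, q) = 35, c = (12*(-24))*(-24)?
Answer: √6947/6947 ≈ 0.011998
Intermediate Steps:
c = 6912 (c = -288*(-24) = 6912)
1/(√(p(116, 181) + c)) = 1/(√(35 + 6912)) = 1/(√6947) = √6947/6947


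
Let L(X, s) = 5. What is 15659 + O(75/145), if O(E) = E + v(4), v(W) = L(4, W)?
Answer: 454271/29 ≈ 15665.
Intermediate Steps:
v(W) = 5
O(E) = 5 + E (O(E) = E + 5 = 5 + E)
15659 + O(75/145) = 15659 + (5 + 75/145) = 15659 + (5 + 75*(1/145)) = 15659 + (5 + 15/29) = 15659 + 160/29 = 454271/29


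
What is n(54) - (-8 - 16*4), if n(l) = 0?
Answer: 72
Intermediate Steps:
n(54) - (-8 - 16*4) = 0 - (-8 - 16*4) = 0 - (-8 - 64) = 0 - 1*(-72) = 0 + 72 = 72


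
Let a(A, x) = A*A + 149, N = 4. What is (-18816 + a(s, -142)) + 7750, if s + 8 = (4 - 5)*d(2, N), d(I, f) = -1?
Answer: -10868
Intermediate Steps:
s = -7 (s = -8 + (4 - 5)*(-1) = -8 - 1*(-1) = -8 + 1 = -7)
a(A, x) = 149 + A² (a(A, x) = A² + 149 = 149 + A²)
(-18816 + a(s, -142)) + 7750 = (-18816 + (149 + (-7)²)) + 7750 = (-18816 + (149 + 49)) + 7750 = (-18816 + 198) + 7750 = -18618 + 7750 = -10868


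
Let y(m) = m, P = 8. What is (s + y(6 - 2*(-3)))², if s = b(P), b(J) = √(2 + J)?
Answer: (12 + √10)² ≈ 229.89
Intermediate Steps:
s = √10 (s = √(2 + 8) = √10 ≈ 3.1623)
(s + y(6 - 2*(-3)))² = (√10 + (6 - 2*(-3)))² = (√10 + (6 + 6))² = (√10 + 12)² = (12 + √10)²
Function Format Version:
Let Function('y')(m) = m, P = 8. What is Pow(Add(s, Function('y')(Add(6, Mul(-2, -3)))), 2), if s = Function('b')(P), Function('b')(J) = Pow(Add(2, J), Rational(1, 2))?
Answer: Pow(Add(12, Pow(10, Rational(1, 2))), 2) ≈ 229.89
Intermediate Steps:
s = Pow(10, Rational(1, 2)) (s = Pow(Add(2, 8), Rational(1, 2)) = Pow(10, Rational(1, 2)) ≈ 3.1623)
Pow(Add(s, Function('y')(Add(6, Mul(-2, -3)))), 2) = Pow(Add(Pow(10, Rational(1, 2)), Add(6, Mul(-2, -3))), 2) = Pow(Add(Pow(10, Rational(1, 2)), Add(6, 6)), 2) = Pow(Add(Pow(10, Rational(1, 2)), 12), 2) = Pow(Add(12, Pow(10, Rational(1, 2))), 2)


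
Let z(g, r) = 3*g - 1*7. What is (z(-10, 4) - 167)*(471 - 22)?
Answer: -91596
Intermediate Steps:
z(g, r) = -7 + 3*g (z(g, r) = 3*g - 7 = -7 + 3*g)
(z(-10, 4) - 167)*(471 - 22) = ((-7 + 3*(-10)) - 167)*(471 - 22) = ((-7 - 30) - 167)*449 = (-37 - 167)*449 = -204*449 = -91596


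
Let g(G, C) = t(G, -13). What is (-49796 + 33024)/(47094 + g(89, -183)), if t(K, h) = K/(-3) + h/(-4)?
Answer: -201264/564811 ≈ -0.35634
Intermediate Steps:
t(K, h) = -K/3 - h/4 (t(K, h) = K*(-⅓) + h*(-¼) = -K/3 - h/4)
g(G, C) = 13/4 - G/3 (g(G, C) = -G/3 - ¼*(-13) = -G/3 + 13/4 = 13/4 - G/3)
(-49796 + 33024)/(47094 + g(89, -183)) = (-49796 + 33024)/(47094 + (13/4 - ⅓*89)) = -16772/(47094 + (13/4 - 89/3)) = -16772/(47094 - 317/12) = -16772/564811/12 = -16772*12/564811 = -201264/564811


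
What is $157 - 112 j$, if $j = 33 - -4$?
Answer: $-3987$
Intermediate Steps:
$j = 37$ ($j = 33 + 4 = 37$)
$157 - 112 j = 157 - 4144 = -3987$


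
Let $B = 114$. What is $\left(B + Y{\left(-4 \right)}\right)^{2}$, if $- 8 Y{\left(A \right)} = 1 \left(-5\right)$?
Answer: $\frac{840889}{64} \approx 13139.0$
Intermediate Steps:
$Y{\left(A \right)} = \frac{5}{8}$ ($Y{\left(A \right)} = - \frac{1 \left(-5\right)}{8} = \left(- \frac{1}{8}\right) \left(-5\right) = \frac{5}{8}$)
$\left(B + Y{\left(-4 \right)}\right)^{2} = \left(114 + \frac{5}{8}\right)^{2} = \left(\frac{917}{8}\right)^{2} = \frac{840889}{64}$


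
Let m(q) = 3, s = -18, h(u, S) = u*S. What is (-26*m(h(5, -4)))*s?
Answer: 1404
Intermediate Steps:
h(u, S) = S*u
(-26*m(h(5, -4)))*s = -26*3*(-18) = -78*(-18) = 1404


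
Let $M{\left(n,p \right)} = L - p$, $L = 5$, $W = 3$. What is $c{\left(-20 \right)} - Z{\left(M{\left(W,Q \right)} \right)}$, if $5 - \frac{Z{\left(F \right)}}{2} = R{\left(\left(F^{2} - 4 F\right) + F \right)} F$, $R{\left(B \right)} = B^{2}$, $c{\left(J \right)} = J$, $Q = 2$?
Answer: $-30$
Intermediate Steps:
$M{\left(n,p \right)} = 5 - p$
$Z{\left(F \right)} = 10 - 2 F \left(F^{2} - 3 F\right)^{2}$ ($Z{\left(F \right)} = 10 - 2 \left(\left(F^{2} - 4 F\right) + F\right)^{2} F = 10 - 2 \left(F^{2} - 3 F\right)^{2} F = 10 - 2 F \left(F^{2} - 3 F\right)^{2}$)
$c{\left(-20 \right)} - Z{\left(M{\left(W,Q \right)} \right)} = -20 - \left(10 - 2 \left(5 - 2\right)^{3} \left(-3 + \left(5 - 2\right)\right)^{2}\right) = -20 - \left(10 - 2 \cdot 3^{3} \left(-3 + 3\right)^{2}\right) = -20 - \left(10 - 54 \cdot 0^{2}\right) = -20 - \left(10 - 54 \cdot 0\right) = -20 - \left(10 + 0\right) = -20 - 10 = -30$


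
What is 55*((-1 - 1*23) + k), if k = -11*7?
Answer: -5555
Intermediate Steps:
k = -77
55*((-1 - 1*23) + k) = 55*((-1 - 1*23) - 77) = 55*((-1 - 23) - 77) = 55*(-24 - 77) = 55*(-101) = -5555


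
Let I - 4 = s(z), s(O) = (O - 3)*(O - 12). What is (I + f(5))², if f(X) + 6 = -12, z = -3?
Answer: 5776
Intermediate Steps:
f(X) = -18 (f(X) = -6 - 12 = -18)
s(O) = (-12 + O)*(-3 + O) (s(O) = (-3 + O)*(-12 + O) = (-12 + O)*(-3 + O))
I = 94 (I = 4 + (36 + (-3)² - 15*(-3)) = 4 + (36 + 9 + 45) = 4 + 90 = 94)
(I + f(5))² = (94 - 18)² = 76² = 5776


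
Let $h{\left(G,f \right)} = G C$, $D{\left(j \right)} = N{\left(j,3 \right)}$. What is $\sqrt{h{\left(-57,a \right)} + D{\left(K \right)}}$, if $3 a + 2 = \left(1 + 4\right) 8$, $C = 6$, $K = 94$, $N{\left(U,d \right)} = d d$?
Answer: $3 i \sqrt{37} \approx 18.248 i$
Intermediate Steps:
$N{\left(U,d \right)} = d^{2}$
$D{\left(j \right)} = 9$ ($D{\left(j \right)} = 3^{2} = 9$)
$a = \frac{38}{3}$ ($a = - \frac{2}{3} + \frac{\left(1 + 4\right) 8}{3} = - \frac{2}{3} + \frac{5 \cdot 8}{3} = - \frac{2}{3} + \frac{1}{3} \cdot 40 = - \frac{2}{3} + \frac{40}{3} = \frac{38}{3} \approx 12.667$)
$h{\left(G,f \right)} = 6 G$ ($h{\left(G,f \right)} = G 6 = 6 G$)
$\sqrt{h{\left(-57,a \right)} + D{\left(K \right)}} = \sqrt{6 \left(-57\right) + 9} = \sqrt{-342 + 9} = \sqrt{-333} = 3 i \sqrt{37}$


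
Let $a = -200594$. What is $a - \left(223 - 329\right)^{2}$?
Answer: $-211830$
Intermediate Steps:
$a - \left(223 - 329\right)^{2} = -200594 - \left(223 - 329\right)^{2} = -200594 - \left(-106\right)^{2} = -200594 - 11236 = -211830$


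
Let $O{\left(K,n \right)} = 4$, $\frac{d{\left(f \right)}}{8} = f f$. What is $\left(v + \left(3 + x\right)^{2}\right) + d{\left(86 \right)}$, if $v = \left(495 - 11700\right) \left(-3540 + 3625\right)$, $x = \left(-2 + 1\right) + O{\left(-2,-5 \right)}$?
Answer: $-893221$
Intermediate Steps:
$d{\left(f \right)} = 8 f^{2}$ ($d{\left(f \right)} = 8 f f = 8 f^{2}$)
$x = 3$ ($x = \left(-2 + 1\right) + 4 = -1 + 4 = 3$)
$v = -952425$ ($v = \left(-11205\right) 85 = -952425$)
$\left(v + \left(3 + x\right)^{2}\right) + d{\left(86 \right)} = \left(-952425 + \left(3 + 3\right)^{2}\right) + 8 \cdot 86^{2} = \left(-952425 + 6^{2}\right) + 8 \cdot 7396 = \left(-952425 + 36\right) + 59168 = -952389 + 59168 = -893221$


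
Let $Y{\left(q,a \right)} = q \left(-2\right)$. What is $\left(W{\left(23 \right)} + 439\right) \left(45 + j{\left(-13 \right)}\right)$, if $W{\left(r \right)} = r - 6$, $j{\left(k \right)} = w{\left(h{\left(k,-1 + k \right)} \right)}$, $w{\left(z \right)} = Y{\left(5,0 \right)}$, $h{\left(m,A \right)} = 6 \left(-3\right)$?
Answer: $15960$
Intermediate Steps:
$Y{\left(q,a \right)} = - 2 q$
$h{\left(m,A \right)} = -18$
$w{\left(z \right)} = -10$ ($w{\left(z \right)} = \left(-2\right) 5 = -10$)
$j{\left(k \right)} = -10$
$W{\left(r \right)} = -6 + r$
$\left(W{\left(23 \right)} + 439\right) \left(45 + j{\left(-13 \right)}\right) = \left(\left(-6 + 23\right) + 439\right) \left(45 - 10\right) = \left(17 + 439\right) 35 = 456 \cdot 35 = 15960$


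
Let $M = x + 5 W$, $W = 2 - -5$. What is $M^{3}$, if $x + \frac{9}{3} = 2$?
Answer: $39304$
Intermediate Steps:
$x = -1$ ($x = -3 + 2 = -1$)
$W = 7$ ($W = 2 + 5 = 7$)
$M = 34$ ($M = -1 + 5 \cdot 7 = -1 + 35 = 34$)
$M^{3} = 34^{3} = 39304$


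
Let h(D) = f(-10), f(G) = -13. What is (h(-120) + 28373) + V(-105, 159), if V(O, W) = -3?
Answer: 28357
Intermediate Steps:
h(D) = -13
(h(-120) + 28373) + V(-105, 159) = (-13 + 28373) - 3 = 28360 - 3 = 28357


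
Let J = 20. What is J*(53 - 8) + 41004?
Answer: 41904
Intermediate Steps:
J*(53 - 8) + 41004 = 20*(53 - 8) + 41004 = 20*45 + 41004 = 900 + 41004 = 41904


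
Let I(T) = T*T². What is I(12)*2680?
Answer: 4631040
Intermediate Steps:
I(T) = T³
I(12)*2680 = 12³*2680 = 1728*2680 = 4631040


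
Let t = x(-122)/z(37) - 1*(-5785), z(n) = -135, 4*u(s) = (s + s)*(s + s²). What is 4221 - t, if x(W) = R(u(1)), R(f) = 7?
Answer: -211133/135 ≈ -1563.9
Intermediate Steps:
u(s) = s*(s + s²)/2 (u(s) = ((s + s)*(s + s²))/4 = ((2*s)*(s + s²))/4 = (2*s*(s + s²))/4 = s*(s + s²)/2)
x(W) = 7
t = 780968/135 (t = 7/(-135) - 1*(-5785) = 7*(-1/135) + 5785 = -7/135 + 5785 = 780968/135 ≈ 5784.9)
4221 - t = 4221 - 1*780968/135 = 4221 - 780968/135 = -211133/135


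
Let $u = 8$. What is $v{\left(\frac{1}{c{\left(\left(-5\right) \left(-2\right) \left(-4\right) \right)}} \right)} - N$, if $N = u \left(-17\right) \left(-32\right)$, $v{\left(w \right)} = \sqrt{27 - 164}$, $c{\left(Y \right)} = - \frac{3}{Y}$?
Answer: $-4352 + i \sqrt{137} \approx -4352.0 + 11.705 i$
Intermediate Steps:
$v{\left(w \right)} = i \sqrt{137}$ ($v{\left(w \right)} = \sqrt{-137} = i \sqrt{137}$)
$N = 4352$ ($N = 8 \left(-17\right) \left(-32\right) = \left(-136\right) \left(-32\right) = 4352$)
$v{\left(\frac{1}{c{\left(\left(-5\right) \left(-2\right) \left(-4\right) \right)}} \right)} - N = i \sqrt{137} - 4352 = -4352 + i \sqrt{137}$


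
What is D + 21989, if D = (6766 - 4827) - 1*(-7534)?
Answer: 31462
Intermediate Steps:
D = 9473 (D = 1939 + 7534 = 9473)
D + 21989 = 9473 + 21989 = 31462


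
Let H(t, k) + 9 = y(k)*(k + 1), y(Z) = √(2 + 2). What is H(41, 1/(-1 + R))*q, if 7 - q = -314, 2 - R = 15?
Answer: -16050/7 ≈ -2292.9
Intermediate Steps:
R = -13 (R = 2 - 1*15 = 2 - 15 = -13)
y(Z) = 2 (y(Z) = √4 = 2)
q = 321 (q = 7 - 1*(-314) = 7 + 314 = 321)
H(t, k) = -7 + 2*k (H(t, k) = -9 + 2*(k + 1) = -9 + 2*(1 + k) = -9 + (2 + 2*k) = -7 + 2*k)
H(41, 1/(-1 + R))*q = (-7 + 2/(-1 - 13))*321 = (-7 + 2/(-14))*321 = (-7 + 2*(-1/14))*321 = (-7 - ⅐)*321 = -50/7*321 = -16050/7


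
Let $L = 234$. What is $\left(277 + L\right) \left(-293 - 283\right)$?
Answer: $-294336$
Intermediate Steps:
$\left(277 + L\right) \left(-293 - 283\right) = \left(277 + 234\right) \left(-293 - 283\right) = 511 \left(-576\right) = -294336$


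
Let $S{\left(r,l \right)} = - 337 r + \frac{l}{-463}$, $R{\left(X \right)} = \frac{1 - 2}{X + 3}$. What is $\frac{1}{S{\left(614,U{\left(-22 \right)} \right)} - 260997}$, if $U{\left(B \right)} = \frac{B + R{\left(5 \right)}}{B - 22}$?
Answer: $- \frac{162976}{76258915217} \approx -2.1371 \cdot 10^{-6}$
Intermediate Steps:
$R{\left(X \right)} = - \frac{1}{3 + X}$
$U{\left(B \right)} = \frac{- \frac{1}{8} + B}{-22 + B}$ ($U{\left(B \right)} = \frac{B - \frac{1}{3 + 5}}{B - 22} = \frac{B - \frac{1}{8}}{-22 + B} = \frac{- \frac{1}{8} + B}{-22 + B}$)
$S{\left(r,l \right)} = - 337 r - \frac{l}{463}$ ($S{\left(r,l \right)} = - 337 r + l \left(- \frac{1}{463}\right) = - 337 r - \frac{l}{463}$)
$\frac{1}{S{\left(614,U{\left(-22 \right)} \right)} - 260997} = \frac{1}{\left(\left(-337\right) 614 - \frac{\frac{1}{-22 - 22} \left(- \frac{1}{8} - 22\right)}{463}\right) - 260997} = \frac{1}{\left(-206918 - \frac{\frac{1}{-44} \left(- \frac{177}{8}\right)}{463}\right) - 260997} = \frac{1}{\left(-206918 - \frac{\left(- \frac{1}{44}\right) \left(- \frac{177}{8}\right)}{463}\right) - 260997} = \frac{1}{\left(-206918 - \frac{177}{162976}\right) - 260997} = \frac{1}{- \frac{33722668145}{162976} - 260997} = \frac{1}{- \frac{76258915217}{162976}} = - \frac{162976}{76258915217}$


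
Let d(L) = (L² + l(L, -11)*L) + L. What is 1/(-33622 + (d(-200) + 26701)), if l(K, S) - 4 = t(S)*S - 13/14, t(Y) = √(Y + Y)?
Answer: 1580971/56227097609 - 107800*I*√22/56227097609 ≈ 2.8118e-5 - 8.9926e-6*I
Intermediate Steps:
t(Y) = √2*√Y (t(Y) = √(2*Y) = √2*√Y)
l(K, S) = 43/14 + √2*S^(3/2) (l(K, S) = 4 + ((√2*√S)*S - 13/14) = 4 + (√2*S^(3/2) - 13*1/14) = 4 + (√2*S^(3/2) - 13/14) = 4 + (-13/14 + √2*S^(3/2)) = 43/14 + √2*S^(3/2))
d(L) = L + L² + L*(43/14 - 11*I*√22) (d(L) = (L² + (43/14 + √2*(-11)^(3/2))*L) + L = (L² + (43/14 + √2*(-11*I*√11))*L) + L = (L² + (43/14 - 11*I*√22)*L) + L = (L² + L*(43/14 - 11*I*√22)) + L = L + L² + L*(43/14 - 11*I*√22))
1/(-33622 + (d(-200) + 26701)) = 1/(-33622 + ((1/14)*(-200)*(57 + 14*(-200) - 154*I*√22) + 26701)) = 1/(-33622 + ((1/14)*(-200)*(57 - 2800 - 154*I*√22) + 26701)) = 1/(-33622 + ((1/14)*(-200)*(-2743 - 154*I*√22) + 26701)) = 1/(-33622 + ((274300/7 + 2200*I*√22) + 26701)) = 1/(-33622 + (461207/7 + 2200*I*√22)) = 1/(225853/7 + 2200*I*√22)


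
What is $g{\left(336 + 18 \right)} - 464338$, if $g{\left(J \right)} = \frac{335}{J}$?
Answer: $- \frac{164375317}{354} \approx -4.6434 \cdot 10^{5}$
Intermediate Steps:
$g{\left(336 + 18 \right)} - 464338 = \frac{335}{336 + 18} - 464338 = \frac{335}{354} - 464338 = - \frac{164375317}{354}$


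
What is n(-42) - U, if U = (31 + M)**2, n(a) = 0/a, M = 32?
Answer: -3969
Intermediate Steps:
n(a) = 0
U = 3969 (U = (31 + 32)**2 = 63**2 = 3969)
n(-42) - U = 0 - 1*3969 = 0 - 3969 = -3969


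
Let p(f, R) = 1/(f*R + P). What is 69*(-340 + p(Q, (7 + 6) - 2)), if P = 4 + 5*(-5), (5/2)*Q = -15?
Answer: -680363/29 ≈ -23461.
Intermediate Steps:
Q = -6 (Q = (⅖)*(-15) = -6)
P = -21 (P = 4 - 25 = -21)
p(f, R) = 1/(-21 + R*f) (p(f, R) = 1/(f*R - 21) = 1/(R*f - 21) = 1/(-21 + R*f))
69*(-340 + p(Q, (7 + 6) - 2)) = 69*(-340 + 1/(-21 + ((7 + 6) - 2)*(-6))) = 69*(-340 + 1/(-21 + (13 - 2)*(-6))) = 69*(-340 + 1/(-21 + 11*(-6))) = 69*(-340 + 1/(-21 - 66)) = 69*(-340 + 1/(-87)) = 69*(-340 - 1/87) = 69*(-29581/87) = -680363/29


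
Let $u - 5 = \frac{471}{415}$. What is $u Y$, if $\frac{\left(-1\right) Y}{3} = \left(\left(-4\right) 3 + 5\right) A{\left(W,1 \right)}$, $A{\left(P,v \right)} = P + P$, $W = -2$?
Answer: $- \frac{213864}{415} \approx -515.33$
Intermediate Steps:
$A{\left(P,v \right)} = 2 P$
$u = \frac{2546}{415}$ ($u = 5 + \frac{471}{415} = \frac{2546}{415} \approx 6.1349$)
$Y = -84$ ($Y = - 3 \left(\left(-4\right) 3 + 5\right) 2 \left(-2\right) = - 3 \left(-12 + 5\right) \left(-4\right) = - 3 \left(\left(-7\right) \left(-4\right)\right) = \left(-3\right) 28 = -84$)
$u Y = \frac{2546}{415} \left(-84\right) = - \frac{213864}{415}$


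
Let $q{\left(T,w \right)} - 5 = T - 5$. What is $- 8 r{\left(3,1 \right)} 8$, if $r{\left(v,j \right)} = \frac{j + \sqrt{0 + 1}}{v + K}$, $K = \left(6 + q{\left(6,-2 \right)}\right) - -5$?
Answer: $- \frac{32}{5} \approx -6.4$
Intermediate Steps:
$q{\left(T,w \right)} = T$ ($q{\left(T,w \right)} = 5 + \left(T - 5\right) = 5 + \left(-5 + T\right) = T$)
$K = 17$ ($K = \left(6 + 6\right) - -5 = 12 + 5 = 17$)
$r{\left(v,j \right)} = \frac{1 + j}{17 + v}$ ($r{\left(v,j \right)} = \frac{j + \sqrt{0 + 1}}{v + 17} = \frac{j + \sqrt{1}}{17 + v} = \frac{j + 1}{17 + v} = \frac{1 + j}{17 + v}$)
$- 8 r{\left(3,1 \right)} 8 = - 8 \frac{1 + 1}{17 + 3} \cdot 8 = - 8 \cdot \frac{1}{20} \cdot 2 \cdot 8 = \left(-8\right) \frac{1}{10} \cdot 8 = \left(- \frac{4}{5}\right) 8 = - \frac{32}{5}$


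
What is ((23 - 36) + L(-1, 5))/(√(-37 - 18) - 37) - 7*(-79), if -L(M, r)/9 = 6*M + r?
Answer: 196905/356 + I*√55/356 ≈ 553.1 + 0.020832*I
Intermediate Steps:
L(M, r) = -54*M - 9*r (L(M, r) = -9*(6*M + r) = -9*(r + 6*M) = -54*M - 9*r)
((23 - 36) + L(-1, 5))/(√(-37 - 18) - 37) - 7*(-79) = ((23 - 36) + (-54*(-1) - 9*5))/(√(-37 - 18) - 37) - 7*(-79) = (-13 + (54 - 45))/(√(-55) - 37) + 553 = (-13 + 9)/(I*√55 - 37) + 553 = -4/(-37 + I*√55) + 553 = 553 - 4/(-37 + I*√55)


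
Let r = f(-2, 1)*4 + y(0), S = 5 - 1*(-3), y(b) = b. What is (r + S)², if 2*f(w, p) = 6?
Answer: 400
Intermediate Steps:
f(w, p) = 3 (f(w, p) = (½)*6 = 3)
S = 8 (S = 5 + 3 = 8)
r = 12 (r = 3*4 + 0 = 12 + 0 = 12)
(r + S)² = (12 + 8)² = 20² = 400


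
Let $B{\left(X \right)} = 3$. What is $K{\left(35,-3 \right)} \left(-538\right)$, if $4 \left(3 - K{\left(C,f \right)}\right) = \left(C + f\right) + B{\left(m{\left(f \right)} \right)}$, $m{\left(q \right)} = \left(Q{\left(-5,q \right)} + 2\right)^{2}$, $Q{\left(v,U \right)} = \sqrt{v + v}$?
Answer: $\frac{6187}{2} \approx 3093.5$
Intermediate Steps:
$Q{\left(v,U \right)} = \sqrt{2} \sqrt{v}$ ($Q{\left(v,U \right)} = \sqrt{2 v} = \sqrt{2} \sqrt{v}$)
$m{\left(q \right)} = \left(2 + i \sqrt{10}\right)^{2}$ ($m{\left(q \right)} = \left(\sqrt{2} \sqrt{-5} + 2\right)^{2} = \left(\sqrt{2} i \sqrt{5} + 2\right)^{2} = \left(i \sqrt{10} + 2\right)^{2} = \left(2 + i \sqrt{10}\right)^{2}$)
$K{\left(C,f \right)} = \frac{9}{4} - \frac{C}{4} - \frac{f}{4}$ ($K{\left(C,f \right)} = 3 - \frac{\left(C + f\right) + 3}{4} = 3 - \frac{3 + C + f}{4} = 3 - \left(\frac{3}{4} + \frac{C}{4} + \frac{f}{4}\right) = \frac{9}{4} - \frac{C}{4} - \frac{f}{4}$)
$K{\left(35,-3 \right)} \left(-538\right) = \left(\frac{9}{4} - \frac{35}{4} - - \frac{3}{4}\right) \left(-538\right) = \left(\frac{9}{4} - \frac{35}{4} + \frac{3}{4}\right) \left(-538\right) = \left(- \frac{23}{4}\right) \left(-538\right) = \frac{6187}{2}$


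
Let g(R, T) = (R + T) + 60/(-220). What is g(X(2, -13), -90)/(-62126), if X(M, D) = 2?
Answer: 971/683386 ≈ 0.0014209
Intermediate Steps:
g(R, T) = -3/11 + R + T (g(R, T) = (R + T) + 60*(-1/220) = (R + T) - 3/11 = -3/11 + R + T)
g(X(2, -13), -90)/(-62126) = (-3/11 + 2 - 90)/(-62126) = -971/11*(-1/62126) = 971/683386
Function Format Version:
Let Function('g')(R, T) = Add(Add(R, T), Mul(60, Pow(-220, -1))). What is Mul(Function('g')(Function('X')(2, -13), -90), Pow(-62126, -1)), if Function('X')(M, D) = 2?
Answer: Rational(971, 683386) ≈ 0.0014209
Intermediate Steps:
Function('g')(R, T) = Add(Rational(-3, 11), R, T) (Function('g')(R, T) = Add(Add(R, T), Mul(60, Rational(-1, 220))) = Add(Add(R, T), Rational(-3, 11)) = Add(Rational(-3, 11), R, T))
Mul(Function('g')(Function('X')(2, -13), -90), Pow(-62126, -1)) = Mul(Add(Rational(-3, 11), 2, -90), Pow(-62126, -1)) = Mul(Rational(-971, 11), Rational(-1, 62126)) = Rational(971, 683386)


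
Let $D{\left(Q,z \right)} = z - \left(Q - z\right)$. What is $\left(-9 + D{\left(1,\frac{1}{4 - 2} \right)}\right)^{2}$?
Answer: $81$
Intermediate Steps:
$D{\left(Q,z \right)} = - Q + 2 z$
$\left(-9 + D{\left(1,\frac{1}{4 - 2} \right)}\right)^{2} = \left(-9 + \left(\left(-1\right) 1 + \frac{2}{4 - 2}\right)\right)^{2} = \left(-9 - \left(1 - \frac{2}{2}\right)\right)^{2} = \left(-9 + \left(-1 + 2 \cdot \frac{1}{2}\right)\right)^{2} = \left(-9 + \left(-1 + 1\right)\right)^{2} = \left(-9 + 0\right)^{2} = \left(-9\right)^{2} = 81$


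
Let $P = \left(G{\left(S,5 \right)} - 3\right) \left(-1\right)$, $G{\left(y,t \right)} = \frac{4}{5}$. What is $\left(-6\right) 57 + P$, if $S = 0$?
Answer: $- \frac{1699}{5} \approx -339.8$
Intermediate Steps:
$G{\left(y,t \right)} = \frac{4}{5}$ ($G{\left(y,t \right)} = 4 \cdot \frac{1}{5} = \frac{4}{5}$)
$P = \frac{11}{5}$ ($P = \left(\frac{4}{5} - 3\right) \left(-1\right) = \left(- \frac{11}{5}\right) \left(-1\right) = \frac{11}{5} \approx 2.2$)
$\left(-6\right) 57 + P = \left(-6\right) 57 + \frac{11}{5} = -342 + \frac{11}{5} = - \frac{1699}{5}$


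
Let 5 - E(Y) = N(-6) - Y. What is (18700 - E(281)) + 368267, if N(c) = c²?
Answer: 386717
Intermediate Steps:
E(Y) = -31 + Y (E(Y) = 5 - ((-6)² - Y) = 5 - (36 - Y) = 5 + (-36 + Y) = -31 + Y)
(18700 - E(281)) + 368267 = (18700 - (-31 + 281)) + 368267 = (18700 - 1*250) + 368267 = (18700 - 250) + 368267 = 18450 + 368267 = 386717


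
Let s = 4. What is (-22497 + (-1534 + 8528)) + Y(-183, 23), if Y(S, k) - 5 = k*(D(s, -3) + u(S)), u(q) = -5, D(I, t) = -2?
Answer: -15659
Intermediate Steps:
Y(S, k) = 5 - 7*k (Y(S, k) = 5 + k*(-2 - 5) = 5 + k*(-7) = 5 - 7*k)
(-22497 + (-1534 + 8528)) + Y(-183, 23) = (-22497 + (-1534 + 8528)) + (5 - 7*23) = (-22497 + 6994) + (5 - 161) = -15503 - 156 = -15659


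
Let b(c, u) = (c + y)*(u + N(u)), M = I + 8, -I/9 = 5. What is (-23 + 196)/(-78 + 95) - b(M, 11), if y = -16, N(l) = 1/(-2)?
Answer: 19267/34 ≈ 566.68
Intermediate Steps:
I = -45 (I = -9*5 = -45)
N(l) = -½
M = -37 (M = -45 + 8 = -37)
b(c, u) = (-16 + c)*(-½ + u) (b(c, u) = (c - 16)*(u - ½) = (-16 + c)*(-½ + u))
(-23 + 196)/(-78 + 95) - b(M, 11) = (-23 + 196)/(-78 + 95) - (8 - 16*11 - ½*(-37) - 37*11) = 173/17 - (8 - 176 + 37/2 - 407) = 173*(1/17) - 1*(-1113/2) = 173/17 + 1113/2 = 19267/34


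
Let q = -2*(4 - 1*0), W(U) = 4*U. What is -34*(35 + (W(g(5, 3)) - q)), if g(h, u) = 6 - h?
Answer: -1598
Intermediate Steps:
q = -8 (q = -2*(4 + 0) = -2*4 = -8)
-34*(35 + (W(g(5, 3)) - q)) = -34*(35 + (4*(6 - 1*5) - 1*(-8))) = -34*(35 + (4*(6 - 5) + 8)) = -34*(35 + (4*1 + 8)) = -34*(35 + (4 + 8)) = -34*(35 + 12) = -34*47 = -1598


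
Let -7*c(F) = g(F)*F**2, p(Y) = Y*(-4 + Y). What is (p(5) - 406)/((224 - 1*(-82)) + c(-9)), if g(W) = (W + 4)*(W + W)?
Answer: 2807/5148 ≈ 0.54526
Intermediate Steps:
g(W) = 2*W*(4 + W) (g(W) = (4 + W)*(2*W) = 2*W*(4 + W))
c(F) = -2*F**3*(4 + F)/7 (c(F) = -2*F*(4 + F)*F**2/7 = -2*F**3*(4 + F)/7)
(p(5) - 406)/((224 - 1*(-82)) + c(-9)) = (5*(-4 + 5) - 406)/((224 - 1*(-82)) + (2/7)*(-9)**3*(-4 - 1*(-9))) = (5*1 - 406)/((224 + 82) + (2/7)*(-729)*(-4 + 9)) = (5 - 406)/(306 + (2/7)*(-729)*5) = -401/(306 - 7290/7) = -401/(-5148/7) = -401*(-7/5148) = 2807/5148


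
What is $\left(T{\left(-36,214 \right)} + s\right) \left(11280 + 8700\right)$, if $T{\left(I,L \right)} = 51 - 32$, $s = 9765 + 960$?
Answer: $214665120$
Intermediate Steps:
$s = 10725$
$T{\left(I,L \right)} = 19$
$\left(T{\left(-36,214 \right)} + s\right) \left(11280 + 8700\right) = \left(19 + 10725\right) \left(11280 + 8700\right) = 10744 \cdot 19980 = 214665120$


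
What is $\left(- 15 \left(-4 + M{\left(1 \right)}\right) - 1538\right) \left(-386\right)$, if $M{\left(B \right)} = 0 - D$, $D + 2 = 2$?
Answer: $570508$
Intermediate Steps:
$D = 0$ ($D = -2 + 2 = 0$)
$M{\left(B \right)} = 0$ ($M{\left(B \right)} = 0 - 0 = 0 + 0 = 0$)
$\left(- 15 \left(-4 + M{\left(1 \right)}\right) - 1538\right) \left(-386\right) = \left(- 15 \left(-4 + 0\right) - 1538\right) \left(-386\right) = \left(\left(-15\right) \left(-4\right) - 1538\right) \left(-386\right) = \left(60 - 1538\right) \left(-386\right) = \left(-1478\right) \left(-386\right) = 570508$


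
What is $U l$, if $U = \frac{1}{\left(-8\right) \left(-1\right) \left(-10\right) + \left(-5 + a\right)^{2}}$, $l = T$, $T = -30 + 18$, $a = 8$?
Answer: $\frac{12}{71} \approx 0.16901$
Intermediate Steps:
$T = -12$
$l = -12$
$U = - \frac{1}{71}$ ($U = \frac{1}{\left(-8\right) \left(-1\right) \left(-10\right) + \left(-5 + 8\right)^{2}} = \frac{1}{8 \left(-10\right) + 3^{2}} = \frac{1}{-80 + 9} = \frac{1}{-71} = - \frac{1}{71} \approx -0.014085$)
$U l = \left(- \frac{1}{71}\right) \left(-12\right) = \frac{12}{71}$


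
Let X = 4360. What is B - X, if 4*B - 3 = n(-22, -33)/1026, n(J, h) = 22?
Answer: -4472585/1026 ≈ -4359.2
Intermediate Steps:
B = 775/1026 (B = ¾ + (22/1026)/4 = ¾ + (22*(1/1026))/4 = ¾ + (¼)*(11/513) = ¾ + 11/2052 = 775/1026 ≈ 0.75536)
B - X = 775/1026 - 1*4360 = 775/1026 - 4360 = -4472585/1026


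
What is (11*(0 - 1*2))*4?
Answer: -88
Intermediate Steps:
(11*(0 - 1*2))*4 = (11*(0 - 2))*4 = (11*(-2))*4 = -22*4 = -88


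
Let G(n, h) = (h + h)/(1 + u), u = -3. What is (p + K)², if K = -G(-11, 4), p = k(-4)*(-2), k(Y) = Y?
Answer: 144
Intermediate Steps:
G(n, h) = -h (G(n, h) = (h + h)/(1 - 3) = (2*h)/(-2) = (2*h)*(-½) = -h)
p = 8 (p = -4*(-2) = 8)
K = 4 (K = -(-1)*4 = -1*(-4) = 4)
(p + K)² = (8 + 4)² = 12² = 144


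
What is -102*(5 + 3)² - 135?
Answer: -6663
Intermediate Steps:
-102*(5 + 3)² - 135 = -102*8² - 135 = -102*64 - 135 = -6528 - 135 = -6663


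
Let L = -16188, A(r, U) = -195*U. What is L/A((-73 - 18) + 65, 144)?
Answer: 1349/2340 ≈ 0.57650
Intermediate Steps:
L/A((-73 - 18) + 65, 144) = -16188/((-195*144)) = -16188/(-28080) = -16188*(-1/28080) = 1349/2340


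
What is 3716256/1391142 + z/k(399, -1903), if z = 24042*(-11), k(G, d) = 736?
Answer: -30430752599/85323376 ≈ -356.65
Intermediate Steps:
z = -264462
3716256/1391142 + z/k(399, -1903) = 3716256/1391142 - 264462/736 = 3716256*(1/1391142) - 264462*1/736 = 619376/231857 - 132231/368 = -30430752599/85323376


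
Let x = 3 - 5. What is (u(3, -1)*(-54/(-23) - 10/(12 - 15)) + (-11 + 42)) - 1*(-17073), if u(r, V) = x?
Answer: 1179392/69 ≈ 17093.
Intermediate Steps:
x = -2
u(r, V) = -2
(u(3, -1)*(-54/(-23) - 10/(12 - 15)) + (-11 + 42)) - 1*(-17073) = (-2*(-54/(-23) - 10/(12 - 15)) + (-11 + 42)) - 1*(-17073) = (-2*(-54*(-1/23) - 10/(-3)) + 31) + 17073 = (-2*(54/23 - 10*(-⅓)) + 31) + 17073 = (-2*(54/23 + 10/3) + 31) + 17073 = (-2*392/69 + 31) + 17073 = (-784/69 + 31) + 17073 = 1355/69 + 17073 = 1179392/69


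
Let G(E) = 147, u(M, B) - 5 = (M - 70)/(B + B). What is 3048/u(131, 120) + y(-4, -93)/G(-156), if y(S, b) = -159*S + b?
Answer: 36072721/61789 ≈ 583.80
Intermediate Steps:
u(M, B) = 5 + (-70 + M)/(2*B) (u(M, B) = 5 + (M - 70)/(B + B) = 5 + (-70 + M)/((2*B)) = 5 + (-70 + M)*(1/(2*B)) = 5 + (-70 + M)/(2*B))
y(S, b) = b - 159*S
3048/u(131, 120) + y(-4, -93)/G(-156) = 3048/(((½)*(-70 + 131 + 10*120)/120)) + (-93 - 159*(-4))/147 = 3048/(((½)*(1/120)*(-70 + 131 + 1200))) + (-93 + 636)*(1/147) = 3048/(((½)*(1/120)*1261)) + 543*(1/147) = 3048/(1261/240) + 181/49 = 3048*(240/1261) + 181/49 = 731520/1261 + 181/49 = 36072721/61789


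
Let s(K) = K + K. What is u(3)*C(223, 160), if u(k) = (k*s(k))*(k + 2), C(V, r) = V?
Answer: 20070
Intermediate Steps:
s(K) = 2*K
u(k) = 2*k**2*(2 + k) (u(k) = (k*(2*k))*(k + 2) = (2*k**2)*(2 + k) = 2*k**2*(2 + k))
u(3)*C(223, 160) = (2*3**2*(2 + 3))*223 = (2*9*5)*223 = 90*223 = 20070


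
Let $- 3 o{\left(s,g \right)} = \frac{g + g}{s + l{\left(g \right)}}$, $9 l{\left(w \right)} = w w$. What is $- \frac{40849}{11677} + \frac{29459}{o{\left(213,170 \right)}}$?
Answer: $- \frac{10600866027011}{11910540} \approx -8.9004 \cdot 10^{5}$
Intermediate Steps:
$l{\left(w \right)} = \frac{w^{2}}{9}$ ($l{\left(w \right)} = \frac{w w}{9} = \frac{w^{2}}{9}$)
$o{\left(s,g \right)} = - \frac{2 g}{3 \left(s + \frac{g^{2}}{9}\right)}$ ($o{\left(s,g \right)} = - \frac{\left(g + g\right) \frac{1}{s + \frac{g^{2}}{9}}}{3} = - \frac{2 g \frac{1}{s + \frac{g^{2}}{9}}}{3} = - \frac{2 g}{3 \left(s + \frac{g^{2}}{9}\right)}$)
$- \frac{40849}{11677} + \frac{29459}{o{\left(213,170 \right)}} = - \frac{40849}{11677} + \frac{29459}{\left(-6\right) 170 \frac{1}{170^{2} + 9 \cdot 213}} = \left(-40849\right) \frac{1}{11677} + \frac{29459}{\left(-6\right) 170 \frac{1}{28900 + 1917}} = - \frac{40849}{11677} + \frac{29459}{\left(-6\right) 170 \cdot \frac{1}{30817}} = - \frac{40849}{11677} + \frac{29459}{- \frac{1020}{30817}} = - \frac{40849}{11677} + 29459 \left(- \frac{30817}{1020}\right) = - \frac{40849}{11677} - \frac{907838003}{1020} = - \frac{10600866027011}{11910540}$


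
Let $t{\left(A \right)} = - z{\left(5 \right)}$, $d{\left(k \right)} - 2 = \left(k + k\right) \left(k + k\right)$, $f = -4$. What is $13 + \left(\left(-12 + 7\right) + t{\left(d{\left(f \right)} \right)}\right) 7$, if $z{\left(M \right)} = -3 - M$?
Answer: $34$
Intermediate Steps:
$d{\left(k \right)} = 2 + 4 k^{2}$ ($d{\left(k \right)} = 2 + \left(k + k\right) \left(k + k\right) = 2 + 2 k 2 k = 2 + 4 k^{2}$)
$t{\left(A \right)} = 8$ ($t{\left(A \right)} = - (-3 - 5) = \left(-1\right) \left(-8\right) = 8$)
$13 + \left(\left(-12 + 7\right) + t{\left(d{\left(f \right)} \right)}\right) 7 = 13 + \left(\left(-12 + 7\right) + 8\right) 7 = 13 + \left(-5 + 8\right) 7 = 13 + 3 \cdot 7 = 13 + 21 = 34$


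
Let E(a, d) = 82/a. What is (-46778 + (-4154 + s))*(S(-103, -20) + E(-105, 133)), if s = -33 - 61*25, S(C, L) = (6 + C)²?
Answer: -10370585774/21 ≈ -4.9384e+8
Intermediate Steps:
s = -1558 (s = -33 - 1525 = -1558)
(-46778 + (-4154 + s))*(S(-103, -20) + E(-105, 133)) = (-46778 + (-4154 - 1558))*((6 - 103)² + 82/(-105)) = (-46778 - 5712)*((-97)² + 82*(-1/105)) = -52490*(9409 - 82/105) = -52490*987863/105 = -10370585774/21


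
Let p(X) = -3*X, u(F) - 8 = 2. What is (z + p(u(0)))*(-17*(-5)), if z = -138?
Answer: -14280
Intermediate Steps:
u(F) = 10 (u(F) = 8 + 2 = 10)
(z + p(u(0)))*(-17*(-5)) = (-138 - 3*10)*(-17*(-5)) = (-138 - 30)*85 = -168*85 = -14280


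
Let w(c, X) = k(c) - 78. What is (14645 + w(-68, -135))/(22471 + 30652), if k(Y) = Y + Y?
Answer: 14431/53123 ≈ 0.27165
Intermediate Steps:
k(Y) = 2*Y
w(c, X) = -78 + 2*c (w(c, X) = 2*c - 78 = -78 + 2*c)
(14645 + w(-68, -135))/(22471 + 30652) = (14645 + (-78 + 2*(-68)))/(22471 + 30652) = (14645 + (-78 - 136))/53123 = (14645 - 214)*(1/53123) = 14431*(1/53123) = 14431/53123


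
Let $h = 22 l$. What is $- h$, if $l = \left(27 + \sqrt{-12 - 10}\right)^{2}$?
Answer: $-15554 - 1188 i \sqrt{22} \approx -15554.0 - 5572.2 i$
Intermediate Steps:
$l = \left(27 + i \sqrt{22}\right)^{2}$ ($l = \left(27 + \sqrt{-22}\right)^{2} = \left(27 + i \sqrt{22}\right)^{2} \approx 707.0 + 253.28 i$)
$h = 22 \left(27 + i \sqrt{22}\right)^{2} \approx 15554.0 + 5572.2 i$
$- h = - (15554 + 1188 i \sqrt{22}) = -15554 - 1188 i \sqrt{22}$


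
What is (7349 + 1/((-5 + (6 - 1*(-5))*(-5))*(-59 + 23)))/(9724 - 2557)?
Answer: 15873841/15480720 ≈ 1.0254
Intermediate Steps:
(7349 + 1/((-5 + (6 - 1*(-5))*(-5))*(-59 + 23)))/(9724 - 2557) = (7349 + 1/((-5 + (6 + 5)*(-5))*(-36)))/7167 = (7349 + 1/((-5 + 11*(-5))*(-36)))*(1/7167) = (7349 + 1/((-5 - 55)*(-36)))*(1/7167) = (7349 + 1/(-60*(-36)))*(1/7167) = (7349 + 1/2160)*(1/7167) = (15873841/2160)*(1/7167) = 15873841/15480720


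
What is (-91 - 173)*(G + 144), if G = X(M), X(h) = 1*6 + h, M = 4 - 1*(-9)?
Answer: -43032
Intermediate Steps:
M = 13 (M = 4 + 9 = 13)
X(h) = 6 + h
G = 19 (G = 6 + 13 = 19)
(-91 - 173)*(G + 144) = (-91 - 173)*(19 + 144) = -264*163 = -43032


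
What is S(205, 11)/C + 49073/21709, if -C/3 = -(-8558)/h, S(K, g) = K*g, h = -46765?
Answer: 208234920307/50668806 ≈ 4109.7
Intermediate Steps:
C = 25674/46765 (C = -(-3)*(-8558/(-46765)) = -(-3)*(-8558*(-1/46765)) = -(-3)*8558/46765 = -3*(-8558/46765) = 25674/46765 ≈ 0.54900)
S(205, 11)/C + 49073/21709 = (205*11)/(25674/46765) + 49073/21709 = 2255*(46765/25674) + 49073*(1/21709) = 9586825/2334 + 49073/21709 = 208234920307/50668806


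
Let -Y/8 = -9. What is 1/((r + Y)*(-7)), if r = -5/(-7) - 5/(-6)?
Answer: -6/3089 ≈ -0.0019424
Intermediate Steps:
Y = 72 (Y = -8*(-9) = 72)
r = 65/42 (r = -5*(-⅐) - 5*(-⅙) = 5/7 + ⅚ = 65/42 ≈ 1.5476)
1/((r + Y)*(-7)) = 1/((65/42 + 72)*(-7)) = 1/((3089/42)*(-7)) = 1/(-3089/6) = -6/3089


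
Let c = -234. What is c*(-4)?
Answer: 936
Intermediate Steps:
c*(-4) = -234*(-4) = 936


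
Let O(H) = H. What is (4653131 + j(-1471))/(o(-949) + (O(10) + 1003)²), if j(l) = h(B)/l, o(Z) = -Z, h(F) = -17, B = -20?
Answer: 3422377859/755445289 ≈ 4.5303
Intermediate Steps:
j(l) = -17/l
(4653131 + j(-1471))/(o(-949) + (O(10) + 1003)²) = (4653131 - 17/(-1471))/(-1*(-949) + (10 + 1003)²) = (4653131 - 17*(-1/1471))/(949 + 1013²) = (4653131 + 17/1471)/(949 + 1026169) = (6844755718/1471)/1027118 = (6844755718/1471)*(1/1027118) = 3422377859/755445289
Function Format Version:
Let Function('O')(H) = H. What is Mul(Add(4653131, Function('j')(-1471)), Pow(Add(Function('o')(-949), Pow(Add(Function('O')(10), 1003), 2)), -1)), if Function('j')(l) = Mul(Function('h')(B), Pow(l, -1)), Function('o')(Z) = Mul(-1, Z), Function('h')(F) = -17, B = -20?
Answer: Rational(3422377859, 755445289) ≈ 4.5303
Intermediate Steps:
Function('j')(l) = Mul(-17, Pow(l, -1))
Mul(Add(4653131, Function('j')(-1471)), Pow(Add(Function('o')(-949), Pow(Add(Function('O')(10), 1003), 2)), -1)) = Mul(Add(4653131, Mul(-17, Pow(-1471, -1))), Pow(Add(Mul(-1, -949), Pow(Add(10, 1003), 2)), -1)) = Mul(Add(4653131, Mul(-17, Rational(-1, 1471))), Pow(Add(949, Pow(1013, 2)), -1)) = Mul(Add(4653131, Rational(17, 1471)), Pow(Add(949, 1026169), -1)) = Mul(Rational(6844755718, 1471), Pow(1027118, -1)) = Mul(Rational(6844755718, 1471), Rational(1, 1027118)) = Rational(3422377859, 755445289)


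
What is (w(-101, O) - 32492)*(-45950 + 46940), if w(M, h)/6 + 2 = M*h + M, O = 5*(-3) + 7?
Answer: -27979380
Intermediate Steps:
O = -8 (O = -15 + 7 = -8)
w(M, h) = -12 + 6*M + 6*M*h (w(M, h) = -12 + 6*(M*h + M) = -12 + 6*(M + M*h) = -12 + (6*M + 6*M*h) = -12 + 6*M + 6*M*h)
(w(-101, O) - 32492)*(-45950 + 46940) = ((-12 + 6*(-101) + 6*(-101)*(-8)) - 32492)*(-45950 + 46940) = ((-12 - 606 + 4848) - 32492)*990 = (4230 - 32492)*990 = -28262*990 = -27979380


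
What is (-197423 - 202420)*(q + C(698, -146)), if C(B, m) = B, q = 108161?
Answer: -43526509137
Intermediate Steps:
(-197423 - 202420)*(q + C(698, -146)) = (-197423 - 202420)*(108161 + 698) = -399843*108859 = -43526509137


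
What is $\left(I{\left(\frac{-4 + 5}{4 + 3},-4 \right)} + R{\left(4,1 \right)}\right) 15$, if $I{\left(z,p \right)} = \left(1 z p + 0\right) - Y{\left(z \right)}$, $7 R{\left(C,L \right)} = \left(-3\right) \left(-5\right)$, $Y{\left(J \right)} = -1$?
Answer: $\frac{270}{7} \approx 38.571$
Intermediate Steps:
$R{\left(C,L \right)} = \frac{15}{7}$ ($R{\left(C,L \right)} = \frac{\left(-3\right) \left(-5\right)}{7} = \frac{1}{7} \cdot 15 = \frac{15}{7}$)
$I{\left(z,p \right)} = 1 + p z$ ($I{\left(z,p \right)} = \left(1 z p + 0\right) - -1 = \left(z p + 0\right) + 1 = \left(p z + 0\right) + 1 = p z + 1 = 1 + p z$)
$\left(I{\left(\frac{-4 + 5}{4 + 3},-4 \right)} + R{\left(4,1 \right)}\right) 15 = \left(\left(1 - 4 \frac{-4 + 5}{4 + 3}\right) + \frac{15}{7}\right) 15 = \left(\left(1 - 4 \cdot 1 \cdot \frac{1}{7}\right) + \frac{15}{7}\right) 15 = \left(\left(1 - \frac{4}{7}\right) + \frac{15}{7}\right) 15 = \left(\frac{3}{7} + \frac{15}{7}\right) 15 = \frac{18}{7} \cdot 15 = \frac{270}{7}$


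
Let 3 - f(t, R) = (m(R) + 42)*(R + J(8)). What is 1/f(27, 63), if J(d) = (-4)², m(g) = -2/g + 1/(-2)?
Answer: -126/412397 ≈ -0.00030553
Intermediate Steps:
m(g) = -½ - 2/g (m(g) = -2/g + 1*(-½) = -2/g - ½ = -½ - 2/g)
J(d) = 16
f(t, R) = 3 - (16 + R)*(42 + (-4 - R)/(2*R)) (f(t, R) = 3 - ((-4 - R)/(2*R) + 42)*(R + 16) = 3 - (42 + (-4 - R)/(2*R))*(16 + R) = 3 - (16 + R)*(42 + (-4 - R)/(2*R)))
1/f(27, 63) = 1/(-659 + 32/63 - 83/2*63) = 1/(-659 + 32*(1/63) - 5229/2) = 1/(-659 + 32/63 - 5229/2) = 1/(-412397/126) = -126/412397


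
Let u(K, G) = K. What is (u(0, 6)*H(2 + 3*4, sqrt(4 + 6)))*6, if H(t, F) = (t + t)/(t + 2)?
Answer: 0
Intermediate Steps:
H(t, F) = 2*t/(2 + t) (H(t, F) = (2*t)/(2 + t) = 2*t/(2 + t))
(u(0, 6)*H(2 + 3*4, sqrt(4 + 6)))*6 = (0*(2*(2 + 3*4)/(2 + (2 + 3*4))))*6 = (0*(2*(2 + 12)/(2 + (2 + 12))))*6 = (0*(2*14/(2 + 14)))*6 = (0*(2*14/16))*6 = (0*(2*14*(1/16)))*6 = (0*(7/4))*6 = 0*6 = 0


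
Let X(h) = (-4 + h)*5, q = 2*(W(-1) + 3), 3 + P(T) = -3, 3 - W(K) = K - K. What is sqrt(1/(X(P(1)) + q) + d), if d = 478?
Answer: sqrt(690194)/38 ≈ 21.863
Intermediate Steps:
W(K) = 3 (W(K) = 3 - (K - K) = 3 - 1*0 = 3 + 0 = 3)
P(T) = -6 (P(T) = -3 - 3 = -6)
q = 12 (q = 2*(3 + 3) = 2*6 = 12)
X(h) = -20 + 5*h
sqrt(1/(X(P(1)) + q) + d) = sqrt(1/((-20 + 5*(-6)) + 12) + 478) = sqrt(1/((-20 - 30) + 12) + 478) = sqrt(1/(-50 + 12) + 478) = sqrt(1/(-38) + 478) = sqrt(-1/38 + 478) = sqrt(18163/38) = sqrt(690194)/38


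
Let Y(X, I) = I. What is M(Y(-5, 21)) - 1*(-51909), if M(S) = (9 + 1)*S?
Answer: 52119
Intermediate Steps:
M(S) = 10*S
M(Y(-5, 21)) - 1*(-51909) = 10*21 - 1*(-51909) = 210 + 51909 = 52119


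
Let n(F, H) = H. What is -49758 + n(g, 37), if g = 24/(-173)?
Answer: -49721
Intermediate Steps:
g = -24/173 (g = 24*(-1/173) = -24/173 ≈ -0.13873)
-49758 + n(g, 37) = -49758 + 37 = -49721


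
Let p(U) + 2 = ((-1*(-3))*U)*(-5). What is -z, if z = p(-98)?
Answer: -1468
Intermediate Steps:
p(U) = -2 - 15*U (p(U) = -2 + ((-1*(-3))*U)*(-5) = -2 + (3*U)*(-5) = -2 - 15*U)
z = 1468 (z = -2 - 15*(-98) = -2 + 1470 = 1468)
-z = -1*1468 = -1468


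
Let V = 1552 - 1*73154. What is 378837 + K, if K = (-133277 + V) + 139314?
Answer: 313272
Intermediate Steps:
V = -71602 (V = 1552 - 73154 = -71602)
K = -65565 (K = (-133277 - 71602) + 139314 = -204879 + 139314 = -65565)
378837 + K = 378837 - 65565 = 313272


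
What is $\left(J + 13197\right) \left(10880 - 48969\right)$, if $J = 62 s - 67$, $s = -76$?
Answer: $-320633202$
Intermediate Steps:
$J = -4779$ ($J = 62 \left(-76\right) - 67 = -4712 - 67 = -4779$)
$\left(J + 13197\right) \left(10880 - 48969\right) = \left(-4779 + 13197\right) \left(10880 - 48969\right) = 8418 \left(-38089\right) = -320633202$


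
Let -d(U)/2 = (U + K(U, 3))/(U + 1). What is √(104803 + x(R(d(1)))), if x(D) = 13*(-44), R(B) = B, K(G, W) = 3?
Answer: √104231 ≈ 322.85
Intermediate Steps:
d(U) = -2*(3 + U)/(1 + U) (d(U) = -2*(U + 3)/(U + 1) = -2*(3 + U)/(1 + U))
x(D) = -572
√(104803 + x(R(d(1)))) = √(104803 - 572) = √104231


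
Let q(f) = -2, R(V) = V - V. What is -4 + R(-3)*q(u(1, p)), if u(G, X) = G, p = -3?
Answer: -4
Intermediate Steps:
R(V) = 0
-4 + R(-3)*q(u(1, p)) = -4 + 0*(-2) = -4 + 0 = -4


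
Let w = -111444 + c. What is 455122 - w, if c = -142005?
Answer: 708571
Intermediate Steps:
w = -253449 (w = -111444 - 142005 = -253449)
455122 - w = 455122 - 1*(-253449) = 455122 + 253449 = 708571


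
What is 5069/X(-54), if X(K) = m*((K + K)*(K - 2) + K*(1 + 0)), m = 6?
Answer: 137/972 ≈ 0.14095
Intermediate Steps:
X(K) = 6*K + 12*K*(-2 + K) (X(K) = 6*((K + K)*(K - 2) + K*(1 + 0)) = 6*((2*K)*(-2 + K) + K*1) = 6*(2*K*(-2 + K) + K) = 6*(K + 2*K*(-2 + K)) = 6*K + 12*K*(-2 + K))
5069/X(-54) = 5069/((6*(-54)*(-3 + 2*(-54)))) = 5069/((6*(-54)*(-3 - 108))) = 5069/((6*(-54)*(-111))) = 5069/35964 = 5069*(1/35964) = 137/972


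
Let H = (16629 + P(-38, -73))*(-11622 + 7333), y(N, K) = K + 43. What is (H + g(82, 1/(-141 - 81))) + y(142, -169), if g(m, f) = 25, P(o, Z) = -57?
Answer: -71077409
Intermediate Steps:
y(N, K) = 43 + K
H = -71077308 (H = (16629 - 57)*(-11622 + 7333) = 16572*(-4289) = -71077308)
(H + g(82, 1/(-141 - 81))) + y(142, -169) = (-71077308 + 25) + (43 - 169) = -71077283 - 126 = -71077409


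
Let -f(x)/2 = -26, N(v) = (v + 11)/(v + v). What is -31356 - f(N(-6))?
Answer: -31408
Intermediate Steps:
N(v) = (11 + v)/(2*v) (N(v) = (11 + v)/((2*v)) = (11 + v)*(1/(2*v)) = (11 + v)/(2*v))
f(x) = 52 (f(x) = -2*(-26) = 52)
-31356 - f(N(-6)) = -31356 - 1*52 = -31356 - 52 = -31408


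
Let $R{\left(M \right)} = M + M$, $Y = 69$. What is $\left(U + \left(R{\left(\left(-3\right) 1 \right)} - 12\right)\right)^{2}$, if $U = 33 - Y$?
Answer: $2916$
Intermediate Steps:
$R{\left(M \right)} = 2 M$
$U = -36$ ($U = 33 - 69 = -36$)
$\left(U + \left(R{\left(\left(-3\right) 1 \right)} - 12\right)\right)^{2} = \left(-36 - \left(12 - 2 \left(\left(-3\right) 1\right)\right)\right)^{2} = \left(-36 + \left(2 \left(-3\right) - 12\right)\right)^{2} = \left(-36 - 18\right)^{2} = \left(-54\right)^{2} = 2916$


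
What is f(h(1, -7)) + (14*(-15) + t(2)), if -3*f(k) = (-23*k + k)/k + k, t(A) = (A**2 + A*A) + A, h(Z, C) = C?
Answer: -571/3 ≈ -190.33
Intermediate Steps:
t(A) = A + 2*A**2 (t(A) = (A**2 + A**2) + A = 2*A**2 + A = A + 2*A**2)
f(k) = 22/3 - k/3 (f(k) = -((-23*k + k)/k + k)/3 = -((-22*k)/k + k)/3 = -(-22 + k)/3 = 22/3 - k/3)
f(h(1, -7)) + (14*(-15) + t(2)) = (22/3 - 1/3*(-7)) + (14*(-15) + 2*(1 + 2*2)) = (22/3 + 7/3) + (-210 + 2*(1 + 4)) = 29/3 + (-210 + 2*5) = 29/3 + (-210 + 10) = 29/3 - 200 = -571/3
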